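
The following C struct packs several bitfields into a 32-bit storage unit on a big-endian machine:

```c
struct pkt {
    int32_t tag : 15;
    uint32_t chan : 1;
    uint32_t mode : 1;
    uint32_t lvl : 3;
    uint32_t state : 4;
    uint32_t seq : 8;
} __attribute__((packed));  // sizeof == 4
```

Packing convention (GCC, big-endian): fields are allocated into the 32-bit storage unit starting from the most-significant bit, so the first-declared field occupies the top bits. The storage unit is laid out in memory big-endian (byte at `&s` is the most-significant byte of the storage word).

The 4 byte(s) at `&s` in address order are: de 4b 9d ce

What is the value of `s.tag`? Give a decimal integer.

[0]=0xde [1]=0x4b [2]=0x9d [3]=0xce (big-endian) → word 0xde4b9dce
tag [17+:15] = (word>>17) & 0x7fff = 28453  ←
chan [16+:1] = (word>>16) & 0x1 = 1
mode [15+:1] = (word>>15) & 0x1 = 1
lvl [12+:3] = (word>>12) & 0x7 = 1
state [8+:4] = (word>>8) & 0xf = 13
seq [0+:8] = (word>>0) & 0xff = 206
tag signed 15b, MSB=1: 28453 - 32768 = -4315

-4315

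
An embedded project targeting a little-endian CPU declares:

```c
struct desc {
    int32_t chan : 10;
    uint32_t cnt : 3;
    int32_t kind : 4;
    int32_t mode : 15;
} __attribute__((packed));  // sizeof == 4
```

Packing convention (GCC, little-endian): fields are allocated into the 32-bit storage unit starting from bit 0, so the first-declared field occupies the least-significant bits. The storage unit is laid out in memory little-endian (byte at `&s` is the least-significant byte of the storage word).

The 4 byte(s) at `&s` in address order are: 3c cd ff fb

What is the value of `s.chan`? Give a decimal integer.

[0]=0x3c [1]=0xcd [2]=0xff [3]=0xfb (little-endian) → word 0xfbffcd3c
chan [0+:10] = (word>>0) & 0x3ff = 316  ←
cnt [10+:3] = (word>>10) & 0x7 = 3
kind [13+:4] = (word>>13) & 0xf = 14
mode [17+:15] = (word>>17) & 0x7fff = 32255
chan signed 10b, MSB=0: value = 316

316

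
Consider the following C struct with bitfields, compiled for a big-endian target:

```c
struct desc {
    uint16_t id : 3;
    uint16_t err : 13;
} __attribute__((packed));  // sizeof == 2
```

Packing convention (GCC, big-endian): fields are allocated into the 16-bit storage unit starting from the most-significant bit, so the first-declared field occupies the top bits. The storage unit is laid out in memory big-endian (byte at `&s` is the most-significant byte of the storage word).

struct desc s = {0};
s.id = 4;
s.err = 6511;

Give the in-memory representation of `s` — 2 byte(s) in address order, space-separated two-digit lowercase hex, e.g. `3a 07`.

id (3b) val=4 bits=0x4 at bit 13: 0x8000
err (13b) val=6511 bits=0x196f at bit 0: 0x996f
word = 0x996f → big-endian bytes:
  [0]=0x99  [1]=0x6f

99 6f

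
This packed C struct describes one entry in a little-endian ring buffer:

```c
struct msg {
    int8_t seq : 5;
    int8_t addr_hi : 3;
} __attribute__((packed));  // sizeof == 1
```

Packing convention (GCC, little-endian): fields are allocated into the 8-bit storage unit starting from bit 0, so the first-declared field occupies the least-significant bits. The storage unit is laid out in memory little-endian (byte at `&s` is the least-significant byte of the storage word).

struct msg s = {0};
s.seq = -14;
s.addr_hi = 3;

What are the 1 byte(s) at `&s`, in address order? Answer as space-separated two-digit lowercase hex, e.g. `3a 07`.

72

seq (5b) val=-14 bits=0x12 at bit 0: 0x12
addr_hi (3b) val=3 bits=0x3 at bit 5: 0x72
word = 0x72 → little-endian bytes:
  [0]=0x72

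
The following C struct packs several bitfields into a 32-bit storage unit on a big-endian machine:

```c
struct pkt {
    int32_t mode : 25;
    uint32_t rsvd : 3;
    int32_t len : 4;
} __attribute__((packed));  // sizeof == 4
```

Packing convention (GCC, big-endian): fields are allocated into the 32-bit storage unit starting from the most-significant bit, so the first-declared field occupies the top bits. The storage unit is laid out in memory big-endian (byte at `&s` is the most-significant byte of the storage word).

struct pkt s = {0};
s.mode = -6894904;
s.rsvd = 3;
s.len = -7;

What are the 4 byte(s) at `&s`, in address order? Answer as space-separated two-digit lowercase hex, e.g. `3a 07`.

cb 65 64 39

[7+:25] mode=-6894904 & 0x1ffffff = 0x196cac8; word=0xcb656400
[4+:3] rsvd=3 & 0x7 = 0x3; word=0xcb656430
[0+:4] len=-7 & 0xf = 0x9; word=0xcb656439
word = 0xcb656439 → big-endian bytes:
  [0]=0xcb  [1]=0x65  [2]=0x64  [3]=0x39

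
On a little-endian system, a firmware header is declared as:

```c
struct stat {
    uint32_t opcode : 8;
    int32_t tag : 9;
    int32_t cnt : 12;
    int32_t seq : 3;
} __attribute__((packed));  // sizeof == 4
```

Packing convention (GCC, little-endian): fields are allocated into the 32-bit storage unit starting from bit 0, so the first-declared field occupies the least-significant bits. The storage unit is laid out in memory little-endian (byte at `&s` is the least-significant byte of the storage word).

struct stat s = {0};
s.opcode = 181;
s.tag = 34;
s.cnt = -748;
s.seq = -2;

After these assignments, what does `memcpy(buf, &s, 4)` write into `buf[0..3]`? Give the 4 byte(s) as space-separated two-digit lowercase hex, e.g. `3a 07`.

opcode:8 = 181 → 0xb5 << 0 → word 0x000000b5
tag:9 = 34 → 0x22 << 8 → word 0x000022b5
cnt:12 = -748 → 0xd14 << 17 → word 0x1a2822b5
seq:3 = -2 → 0x6 << 29 → word 0xda2822b5
word = 0xda2822b5 → little-endian bytes:
  [0]=0xb5  [1]=0x22  [2]=0x28  [3]=0xda

b5 22 28 da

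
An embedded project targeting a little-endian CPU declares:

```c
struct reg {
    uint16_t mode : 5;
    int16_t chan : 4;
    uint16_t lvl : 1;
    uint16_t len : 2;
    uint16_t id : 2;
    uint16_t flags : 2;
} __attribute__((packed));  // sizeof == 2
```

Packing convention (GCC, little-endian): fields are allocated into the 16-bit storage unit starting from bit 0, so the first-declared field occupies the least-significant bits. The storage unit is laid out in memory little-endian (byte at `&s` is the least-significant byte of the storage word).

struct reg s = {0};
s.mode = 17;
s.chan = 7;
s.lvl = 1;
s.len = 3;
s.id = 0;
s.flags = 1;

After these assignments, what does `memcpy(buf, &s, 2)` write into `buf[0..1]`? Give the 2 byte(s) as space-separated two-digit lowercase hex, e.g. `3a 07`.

mode:5 = 17 → 0x11 << 0 → word 0x0011
chan:4 = 7 → 0x7 << 5 → word 0x00f1
lvl:1 = 1 → 0x1 << 9 → word 0x02f1
len:2 = 3 → 0x3 << 10 → word 0x0ef1
id:2 = 0 → 0x0 << 12 → word 0x0ef1
flags:2 = 1 → 0x1 << 14 → word 0x4ef1
word = 0x4ef1 → little-endian bytes:
  [0]=0xf1  [1]=0x4e

f1 4e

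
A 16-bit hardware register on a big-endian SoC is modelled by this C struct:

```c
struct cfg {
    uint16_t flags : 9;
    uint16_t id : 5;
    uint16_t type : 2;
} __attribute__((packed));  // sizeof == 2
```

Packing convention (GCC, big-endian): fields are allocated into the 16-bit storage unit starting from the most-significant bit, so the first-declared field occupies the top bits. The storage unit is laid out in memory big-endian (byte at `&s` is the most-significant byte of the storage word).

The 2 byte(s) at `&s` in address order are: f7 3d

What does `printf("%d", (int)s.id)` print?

[0]=0xf7 [1]=0x3d (big-endian) → word 0xf73d
flags [7+:9] = (word>>7) & 0x1ff = 494
id [2+:5] = (word>>2) & 0x1f = 15  ←
type [0+:2] = (word>>0) & 0x3 = 1

15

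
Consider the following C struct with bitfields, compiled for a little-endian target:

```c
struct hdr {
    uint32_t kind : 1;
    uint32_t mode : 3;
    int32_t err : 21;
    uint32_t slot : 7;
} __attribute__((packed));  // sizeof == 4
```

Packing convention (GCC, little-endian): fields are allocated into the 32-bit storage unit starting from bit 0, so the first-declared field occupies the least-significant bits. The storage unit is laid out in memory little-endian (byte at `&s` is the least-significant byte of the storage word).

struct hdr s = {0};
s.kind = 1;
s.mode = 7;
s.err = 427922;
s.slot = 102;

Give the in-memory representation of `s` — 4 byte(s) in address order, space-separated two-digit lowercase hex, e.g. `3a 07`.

2f 79 68 cc

kind (1b) val=1 bits=0x1 at bit 0: 0x00000001
mode (3b) val=7 bits=0x7 at bit 1: 0x0000000f
err (21b) val=427922 bits=0x68792 at bit 4: 0x0068792f
slot (7b) val=102 bits=0x66 at bit 25: 0xcc68792f
word = 0xcc68792f → little-endian bytes:
  [0]=0x2f  [1]=0x79  [2]=0x68  [3]=0xcc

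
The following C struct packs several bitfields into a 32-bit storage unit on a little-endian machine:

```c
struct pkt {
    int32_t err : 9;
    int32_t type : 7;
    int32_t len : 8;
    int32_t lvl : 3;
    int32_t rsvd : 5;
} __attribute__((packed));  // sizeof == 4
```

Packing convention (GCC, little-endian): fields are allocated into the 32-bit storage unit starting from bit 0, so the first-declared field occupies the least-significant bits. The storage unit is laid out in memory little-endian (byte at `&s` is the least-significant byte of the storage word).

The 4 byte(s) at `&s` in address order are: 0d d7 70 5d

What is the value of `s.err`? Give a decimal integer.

-243

[0]=0x0d [1]=0xd7 [2]=0x70 [3]=0x5d (little-endian) → word 0x5d70d70d
err [0+:9] = (word>>0) & 0x1ff = 269  ←
type [9+:7] = (word>>9) & 0x7f = 107
len [16+:8] = (word>>16) & 0xff = 112
lvl [24+:3] = (word>>24) & 0x7 = 5
rsvd [27+:5] = (word>>27) & 0x1f = 11
err signed 9b, MSB=1: 269 - 512 = -243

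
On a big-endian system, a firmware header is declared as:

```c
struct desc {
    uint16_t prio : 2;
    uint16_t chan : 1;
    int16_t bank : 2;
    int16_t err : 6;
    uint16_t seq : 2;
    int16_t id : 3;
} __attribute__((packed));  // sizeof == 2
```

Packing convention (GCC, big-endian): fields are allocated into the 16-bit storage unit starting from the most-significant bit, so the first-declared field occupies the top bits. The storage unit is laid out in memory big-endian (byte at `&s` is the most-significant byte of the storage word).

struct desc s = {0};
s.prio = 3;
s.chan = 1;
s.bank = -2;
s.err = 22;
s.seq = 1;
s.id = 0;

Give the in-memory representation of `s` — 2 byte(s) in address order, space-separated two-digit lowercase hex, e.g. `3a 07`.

f2 c8

prio:2 = 3 → 0x3 << 14 → word 0xc000
chan:1 = 1 → 0x1 << 13 → word 0xe000
bank:2 = -2 → 0x2 << 11 → word 0xf000
err:6 = 22 → 0x16 << 5 → word 0xf2c0
seq:2 = 1 → 0x1 << 3 → word 0xf2c8
id:3 = 0 → 0x0 << 0 → word 0xf2c8
word = 0xf2c8 → big-endian bytes:
  [0]=0xf2  [1]=0xc8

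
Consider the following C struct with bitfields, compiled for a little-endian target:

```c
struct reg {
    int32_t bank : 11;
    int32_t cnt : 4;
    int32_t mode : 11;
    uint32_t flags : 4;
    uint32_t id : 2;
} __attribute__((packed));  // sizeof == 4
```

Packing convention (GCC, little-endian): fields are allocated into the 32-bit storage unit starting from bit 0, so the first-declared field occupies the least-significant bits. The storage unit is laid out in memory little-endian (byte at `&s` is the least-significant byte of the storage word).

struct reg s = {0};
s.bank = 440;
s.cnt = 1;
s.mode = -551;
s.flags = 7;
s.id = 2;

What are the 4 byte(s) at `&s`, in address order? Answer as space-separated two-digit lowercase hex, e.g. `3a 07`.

b8 89 ec 9e

bank:11 = 440 → 0x1b8 << 0 → word 0x000001b8
cnt:4 = 1 → 0x1 << 11 → word 0x000009b8
mode:11 = -551 → 0x5d9 << 15 → word 0x02ec89b8
flags:4 = 7 → 0x7 << 26 → word 0x1eec89b8
id:2 = 2 → 0x2 << 30 → word 0x9eec89b8
word = 0x9eec89b8 → little-endian bytes:
  [0]=0xb8  [1]=0x89  [2]=0xec  [3]=0x9e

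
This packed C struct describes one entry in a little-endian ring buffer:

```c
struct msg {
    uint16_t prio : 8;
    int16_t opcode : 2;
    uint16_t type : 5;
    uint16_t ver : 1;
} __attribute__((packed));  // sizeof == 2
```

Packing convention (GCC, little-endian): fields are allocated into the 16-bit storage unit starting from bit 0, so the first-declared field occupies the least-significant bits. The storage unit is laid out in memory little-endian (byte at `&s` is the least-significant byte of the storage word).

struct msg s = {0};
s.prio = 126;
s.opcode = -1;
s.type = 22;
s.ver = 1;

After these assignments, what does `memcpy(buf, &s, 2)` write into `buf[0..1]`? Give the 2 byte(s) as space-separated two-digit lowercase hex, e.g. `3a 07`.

7e db

[0+:8] prio=126 & 0xff = 0x7e; word=0x007e
[8+:2] opcode=-1 & 0x3 = 0x3; word=0x037e
[10+:5] type=22 & 0x1f = 0x16; word=0x5b7e
[15+:1] ver=1 & 0x1 = 0x1; word=0xdb7e
word = 0xdb7e → little-endian bytes:
  [0]=0x7e  [1]=0xdb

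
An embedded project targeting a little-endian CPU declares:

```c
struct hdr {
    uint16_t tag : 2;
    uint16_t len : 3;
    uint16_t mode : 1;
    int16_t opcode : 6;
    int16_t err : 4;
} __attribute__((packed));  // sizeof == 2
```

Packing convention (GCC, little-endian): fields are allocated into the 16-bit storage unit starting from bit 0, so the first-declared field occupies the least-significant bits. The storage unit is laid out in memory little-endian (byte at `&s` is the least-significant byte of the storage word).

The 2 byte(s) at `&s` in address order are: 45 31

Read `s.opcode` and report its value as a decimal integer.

5

[0]=0x45 [1]=0x31 (little-endian) → word 0x3145
tag:2 @ bit 0 → (0x3145>>0)&0x3 = 0x1
len:3 @ bit 2 → (0x3145>>2)&0x7 = 0x1
mode:1 @ bit 5 → (0x3145>>5)&0x1 = 0x0
opcode:6 @ bit 6 → (0x3145>>6)&0x3f = 0x5  ←
err:4 @ bit 12 → (0x3145>>12)&0xf = 0x3
opcode signed 6b, MSB=0: value = 5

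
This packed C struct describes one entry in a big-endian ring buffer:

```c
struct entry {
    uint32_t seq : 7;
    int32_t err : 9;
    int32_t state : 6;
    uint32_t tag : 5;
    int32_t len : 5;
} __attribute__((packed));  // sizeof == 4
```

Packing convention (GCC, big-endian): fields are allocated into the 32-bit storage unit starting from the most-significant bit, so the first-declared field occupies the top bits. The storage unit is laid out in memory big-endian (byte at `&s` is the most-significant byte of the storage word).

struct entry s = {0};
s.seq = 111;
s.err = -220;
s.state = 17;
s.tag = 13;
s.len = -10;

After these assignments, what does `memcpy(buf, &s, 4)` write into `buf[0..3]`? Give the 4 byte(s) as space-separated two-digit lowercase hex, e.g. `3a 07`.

seq (7b) val=111 bits=0x6f at bit 25: 0xde000000
err (9b) val=-220 bits=0x124 at bit 16: 0xdf240000
state (6b) val=17 bits=0x11 at bit 10: 0xdf244400
tag (5b) val=13 bits=0xd at bit 5: 0xdf2445a0
len (5b) val=-10 bits=0x16 at bit 0: 0xdf2445b6
word = 0xdf2445b6 → big-endian bytes:
  [0]=0xdf  [1]=0x24  [2]=0x45  [3]=0xb6

df 24 45 b6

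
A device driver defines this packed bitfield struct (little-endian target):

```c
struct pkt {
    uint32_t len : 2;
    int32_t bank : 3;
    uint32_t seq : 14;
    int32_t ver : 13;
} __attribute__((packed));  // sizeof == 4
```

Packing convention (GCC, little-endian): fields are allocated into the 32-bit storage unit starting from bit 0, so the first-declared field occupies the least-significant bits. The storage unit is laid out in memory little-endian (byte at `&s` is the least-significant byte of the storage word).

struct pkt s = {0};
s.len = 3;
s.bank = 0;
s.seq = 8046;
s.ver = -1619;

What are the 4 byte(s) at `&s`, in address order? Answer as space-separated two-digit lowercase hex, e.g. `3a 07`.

c3 ed 6b cd

len:2 = 3 → 0x3 << 0 → word 0x00000003
bank:3 = 0 → 0x0 << 2 → word 0x00000003
seq:14 = 8046 → 0x1f6e << 5 → word 0x0003edc3
ver:13 = -1619 → 0x19ad << 19 → word 0xcd6bedc3
word = 0xcd6bedc3 → little-endian bytes:
  [0]=0xc3  [1]=0xed  [2]=0x6b  [3]=0xcd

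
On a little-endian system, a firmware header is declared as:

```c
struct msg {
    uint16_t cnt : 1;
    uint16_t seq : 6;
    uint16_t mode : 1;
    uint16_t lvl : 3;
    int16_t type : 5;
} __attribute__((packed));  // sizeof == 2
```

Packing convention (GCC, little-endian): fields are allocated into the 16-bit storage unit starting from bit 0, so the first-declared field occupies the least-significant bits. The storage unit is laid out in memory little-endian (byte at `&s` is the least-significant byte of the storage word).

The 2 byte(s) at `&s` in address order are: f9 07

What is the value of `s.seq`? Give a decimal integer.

60

[0]=0xf9 [1]=0x07 (little-endian) → word 0x07f9
cnt:1 @ bit 0 → (0x07f9>>0)&0x1 = 0x1
seq:6 @ bit 1 → (0x07f9>>1)&0x3f = 0x3c  ←
mode:1 @ bit 7 → (0x07f9>>7)&0x1 = 0x1
lvl:3 @ bit 8 → (0x07f9>>8)&0x7 = 0x7
type:5 @ bit 11 → (0x07f9>>11)&0x1f = 0x0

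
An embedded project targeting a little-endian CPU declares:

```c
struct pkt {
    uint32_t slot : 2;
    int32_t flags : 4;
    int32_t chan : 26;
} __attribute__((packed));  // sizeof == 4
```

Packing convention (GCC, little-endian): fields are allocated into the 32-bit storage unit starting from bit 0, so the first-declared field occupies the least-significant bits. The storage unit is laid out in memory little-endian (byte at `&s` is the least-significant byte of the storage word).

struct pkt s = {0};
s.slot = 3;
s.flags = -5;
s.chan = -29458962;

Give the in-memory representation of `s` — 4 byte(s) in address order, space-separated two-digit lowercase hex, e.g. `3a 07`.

slot:2 = 3 → 0x3 << 0 → word 0x00000003
flags:4 = -5 → 0xb << 2 → word 0x0000002f
chan:26 = -29458962 → 0x23e7dee << 6 → word 0x8f9f7baf
word = 0x8f9f7baf → little-endian bytes:
  [0]=0xaf  [1]=0x7b  [2]=0x9f  [3]=0x8f

af 7b 9f 8f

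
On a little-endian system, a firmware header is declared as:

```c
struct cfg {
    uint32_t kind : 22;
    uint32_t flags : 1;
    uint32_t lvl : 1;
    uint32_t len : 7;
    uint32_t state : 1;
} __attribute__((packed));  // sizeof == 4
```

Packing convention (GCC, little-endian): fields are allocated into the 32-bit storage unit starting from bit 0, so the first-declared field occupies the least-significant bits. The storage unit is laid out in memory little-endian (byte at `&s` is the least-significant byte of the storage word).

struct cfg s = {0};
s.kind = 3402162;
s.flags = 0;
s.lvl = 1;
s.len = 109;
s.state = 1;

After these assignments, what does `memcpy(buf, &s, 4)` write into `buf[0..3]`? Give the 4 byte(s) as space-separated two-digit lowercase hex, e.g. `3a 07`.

[0+:22] kind=3402162 & 0x3fffff = 0x33e9b2; word=0x0033e9b2
[22+:1] flags=0 & 0x1 = 0x0; word=0x0033e9b2
[23+:1] lvl=1 & 0x1 = 0x1; word=0x00b3e9b2
[24+:7] len=109 & 0x7f = 0x6d; word=0x6db3e9b2
[31+:1] state=1 & 0x1 = 0x1; word=0xedb3e9b2
word = 0xedb3e9b2 → little-endian bytes:
  [0]=0xb2  [1]=0xe9  [2]=0xb3  [3]=0xed

b2 e9 b3 ed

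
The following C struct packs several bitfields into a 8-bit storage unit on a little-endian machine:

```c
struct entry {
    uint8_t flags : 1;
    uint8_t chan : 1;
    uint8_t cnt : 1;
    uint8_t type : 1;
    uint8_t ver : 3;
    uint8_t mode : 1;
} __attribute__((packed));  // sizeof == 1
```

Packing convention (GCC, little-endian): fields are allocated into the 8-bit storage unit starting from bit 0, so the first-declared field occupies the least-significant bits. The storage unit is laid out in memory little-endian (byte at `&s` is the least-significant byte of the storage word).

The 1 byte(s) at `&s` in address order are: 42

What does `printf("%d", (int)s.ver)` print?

[0]=0x42 (little-endian) → word 0x42
flags:1 @ bit 0 → (0x42>>0)&0x1 = 0x0
chan:1 @ bit 1 → (0x42>>1)&0x1 = 0x1
cnt:1 @ bit 2 → (0x42>>2)&0x1 = 0x0
type:1 @ bit 3 → (0x42>>3)&0x1 = 0x0
ver:3 @ bit 4 → (0x42>>4)&0x7 = 0x4  ←
mode:1 @ bit 7 → (0x42>>7)&0x1 = 0x0

4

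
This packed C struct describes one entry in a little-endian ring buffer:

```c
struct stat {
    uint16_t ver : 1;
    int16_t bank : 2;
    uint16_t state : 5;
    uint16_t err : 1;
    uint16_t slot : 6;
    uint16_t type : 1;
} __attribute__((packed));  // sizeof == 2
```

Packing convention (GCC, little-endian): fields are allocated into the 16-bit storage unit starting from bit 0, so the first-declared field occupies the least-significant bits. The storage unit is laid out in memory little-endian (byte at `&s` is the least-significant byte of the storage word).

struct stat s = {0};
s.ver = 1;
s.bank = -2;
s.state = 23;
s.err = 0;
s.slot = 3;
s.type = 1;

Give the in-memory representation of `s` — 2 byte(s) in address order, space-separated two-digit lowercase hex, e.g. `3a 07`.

bd 86

ver:1 = 1 → 0x1 << 0 → word 0x0001
bank:2 = -2 → 0x2 << 1 → word 0x0005
state:5 = 23 → 0x17 << 3 → word 0x00bd
err:1 = 0 → 0x0 << 8 → word 0x00bd
slot:6 = 3 → 0x3 << 9 → word 0x06bd
type:1 = 1 → 0x1 << 15 → word 0x86bd
word = 0x86bd → little-endian bytes:
  [0]=0xbd  [1]=0x86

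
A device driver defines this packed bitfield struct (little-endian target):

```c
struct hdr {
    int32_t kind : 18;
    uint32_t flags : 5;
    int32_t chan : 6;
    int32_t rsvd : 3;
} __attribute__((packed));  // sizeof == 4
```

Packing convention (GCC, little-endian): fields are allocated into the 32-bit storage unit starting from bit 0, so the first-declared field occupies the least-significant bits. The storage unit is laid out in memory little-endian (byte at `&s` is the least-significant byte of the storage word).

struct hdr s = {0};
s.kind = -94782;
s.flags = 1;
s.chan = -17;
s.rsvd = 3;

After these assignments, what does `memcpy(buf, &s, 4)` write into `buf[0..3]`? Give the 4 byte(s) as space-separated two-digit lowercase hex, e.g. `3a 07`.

c2 8d 86 77

[0+:18] kind=-94782 & 0x3ffff = 0x28dc2; word=0x00028dc2
[18+:5] flags=1 & 0x1f = 0x1; word=0x00068dc2
[23+:6] chan=-17 & 0x3f = 0x2f; word=0x17868dc2
[29+:3] rsvd=3 & 0x7 = 0x3; word=0x77868dc2
word = 0x77868dc2 → little-endian bytes:
  [0]=0xc2  [1]=0x8d  [2]=0x86  [3]=0x77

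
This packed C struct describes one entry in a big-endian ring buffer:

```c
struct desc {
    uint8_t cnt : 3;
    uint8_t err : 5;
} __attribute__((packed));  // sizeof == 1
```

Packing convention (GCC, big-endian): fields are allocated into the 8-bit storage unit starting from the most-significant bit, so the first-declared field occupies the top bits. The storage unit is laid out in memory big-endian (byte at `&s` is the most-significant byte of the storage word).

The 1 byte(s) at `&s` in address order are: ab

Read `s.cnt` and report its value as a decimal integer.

[0]=0xab (big-endian) → word 0xab
cnt [5+:3] = (word>>5) & 0x7 = 5  ←
err [0+:5] = (word>>0) & 0x1f = 11

5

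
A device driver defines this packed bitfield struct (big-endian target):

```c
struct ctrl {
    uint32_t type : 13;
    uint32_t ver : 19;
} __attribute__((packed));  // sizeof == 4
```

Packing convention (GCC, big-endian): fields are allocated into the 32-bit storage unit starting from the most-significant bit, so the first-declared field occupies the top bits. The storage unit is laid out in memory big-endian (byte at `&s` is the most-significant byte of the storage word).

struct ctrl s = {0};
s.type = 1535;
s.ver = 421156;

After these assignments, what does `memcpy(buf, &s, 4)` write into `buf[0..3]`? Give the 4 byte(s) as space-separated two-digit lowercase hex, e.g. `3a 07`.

type (13b) val=1535 bits=0x5ff at bit 19: 0x2ff80000
ver (19b) val=421156 bits=0x66d24 at bit 0: 0x2ffe6d24
word = 0x2ffe6d24 → big-endian bytes:
  [0]=0x2f  [1]=0xfe  [2]=0x6d  [3]=0x24

2f fe 6d 24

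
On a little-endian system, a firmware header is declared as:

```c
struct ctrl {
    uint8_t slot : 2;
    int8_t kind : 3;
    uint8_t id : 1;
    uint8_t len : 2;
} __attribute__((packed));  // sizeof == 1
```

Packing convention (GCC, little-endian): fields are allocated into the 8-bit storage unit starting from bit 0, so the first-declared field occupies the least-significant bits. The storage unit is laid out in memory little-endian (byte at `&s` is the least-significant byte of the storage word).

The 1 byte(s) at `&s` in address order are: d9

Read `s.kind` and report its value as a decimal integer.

[0]=0xd9 (little-endian) → word 0xd9
slot:2 @ bit 0 → (0xd9>>0)&0x3 = 0x1
kind:3 @ bit 2 → (0xd9>>2)&0x7 = 0x6  ←
id:1 @ bit 5 → (0xd9>>5)&0x1 = 0x0
len:2 @ bit 6 → (0xd9>>6)&0x3 = 0x3
kind signed 3b, MSB=1: 6 - 8 = -2

-2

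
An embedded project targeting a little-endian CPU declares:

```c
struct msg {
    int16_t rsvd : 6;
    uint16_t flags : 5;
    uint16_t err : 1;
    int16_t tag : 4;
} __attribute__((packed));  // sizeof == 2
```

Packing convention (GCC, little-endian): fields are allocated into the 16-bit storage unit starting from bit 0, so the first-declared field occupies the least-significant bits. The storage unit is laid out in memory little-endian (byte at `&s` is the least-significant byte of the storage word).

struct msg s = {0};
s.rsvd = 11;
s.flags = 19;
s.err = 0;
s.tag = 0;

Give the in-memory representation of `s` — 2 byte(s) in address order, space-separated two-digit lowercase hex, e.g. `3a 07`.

rsvd (6b) val=11 bits=0xb at bit 0: 0x000b
flags (5b) val=19 bits=0x13 at bit 6: 0x04cb
err (1b) val=0 bits=0x0 at bit 11: 0x04cb
tag (4b) val=0 bits=0x0 at bit 12: 0x04cb
word = 0x04cb → little-endian bytes:
  [0]=0xcb  [1]=0x04

cb 04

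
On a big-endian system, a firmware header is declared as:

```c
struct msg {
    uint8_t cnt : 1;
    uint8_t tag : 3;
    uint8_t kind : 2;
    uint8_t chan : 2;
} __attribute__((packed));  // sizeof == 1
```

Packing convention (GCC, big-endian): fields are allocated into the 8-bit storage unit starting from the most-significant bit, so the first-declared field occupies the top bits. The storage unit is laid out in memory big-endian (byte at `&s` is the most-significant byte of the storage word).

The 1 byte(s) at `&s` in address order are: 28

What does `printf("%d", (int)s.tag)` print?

[0]=0x28 (big-endian) → word 0x28
cnt:1 @ bit 7 → (0x28>>7)&0x1 = 0x0
tag:3 @ bit 4 → (0x28>>4)&0x7 = 0x2  ←
kind:2 @ bit 2 → (0x28>>2)&0x3 = 0x2
chan:2 @ bit 0 → (0x28>>0)&0x3 = 0x0

2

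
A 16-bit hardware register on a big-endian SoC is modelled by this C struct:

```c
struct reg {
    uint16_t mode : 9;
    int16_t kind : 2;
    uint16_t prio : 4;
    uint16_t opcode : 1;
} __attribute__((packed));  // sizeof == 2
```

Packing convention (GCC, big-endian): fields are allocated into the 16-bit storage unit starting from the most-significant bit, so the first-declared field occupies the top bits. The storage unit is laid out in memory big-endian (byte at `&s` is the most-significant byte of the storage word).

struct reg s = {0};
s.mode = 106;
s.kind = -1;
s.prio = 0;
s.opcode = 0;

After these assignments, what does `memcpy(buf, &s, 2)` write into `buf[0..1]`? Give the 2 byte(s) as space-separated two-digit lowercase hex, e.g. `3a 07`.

mode:9 = 106 → 0x6a << 7 → word 0x3500
kind:2 = -1 → 0x3 << 5 → word 0x3560
prio:4 = 0 → 0x0 << 1 → word 0x3560
opcode:1 = 0 → 0x0 << 0 → word 0x3560
word = 0x3560 → big-endian bytes:
  [0]=0x35  [1]=0x60

35 60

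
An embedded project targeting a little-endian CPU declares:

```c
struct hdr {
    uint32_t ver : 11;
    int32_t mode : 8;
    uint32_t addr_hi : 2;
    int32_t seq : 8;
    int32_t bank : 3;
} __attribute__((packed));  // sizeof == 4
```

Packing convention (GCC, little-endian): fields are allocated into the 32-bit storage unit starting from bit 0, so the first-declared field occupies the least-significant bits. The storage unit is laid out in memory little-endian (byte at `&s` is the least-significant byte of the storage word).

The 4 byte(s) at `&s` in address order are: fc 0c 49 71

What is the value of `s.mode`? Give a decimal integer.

33

[0]=0xfc [1]=0x0c [2]=0x49 [3]=0x71 (little-endian) → word 0x71490cfc
ver [0+:11] = (word>>0) & 0x7ff = 1276
mode [11+:8] = (word>>11) & 0xff = 33  ←
addr_hi [19+:2] = (word>>19) & 0x3 = 1
seq [21+:8] = (word>>21) & 0xff = 138
bank [29+:3] = (word>>29) & 0x7 = 3
mode signed 8b, MSB=0: value = 33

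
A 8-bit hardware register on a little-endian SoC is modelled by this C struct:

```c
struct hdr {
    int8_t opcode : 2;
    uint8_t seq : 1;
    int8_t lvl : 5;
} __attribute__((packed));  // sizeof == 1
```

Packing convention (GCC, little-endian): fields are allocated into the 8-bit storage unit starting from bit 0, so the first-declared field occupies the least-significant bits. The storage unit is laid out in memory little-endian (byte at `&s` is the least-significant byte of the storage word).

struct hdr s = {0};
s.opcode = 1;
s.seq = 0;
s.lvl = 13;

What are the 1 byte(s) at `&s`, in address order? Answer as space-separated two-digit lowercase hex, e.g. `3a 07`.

opcode (2b) val=1 bits=0x1 at bit 0: 0x01
seq (1b) val=0 bits=0x0 at bit 2: 0x01
lvl (5b) val=13 bits=0xd at bit 3: 0x69
word = 0x69 → little-endian bytes:
  [0]=0x69

69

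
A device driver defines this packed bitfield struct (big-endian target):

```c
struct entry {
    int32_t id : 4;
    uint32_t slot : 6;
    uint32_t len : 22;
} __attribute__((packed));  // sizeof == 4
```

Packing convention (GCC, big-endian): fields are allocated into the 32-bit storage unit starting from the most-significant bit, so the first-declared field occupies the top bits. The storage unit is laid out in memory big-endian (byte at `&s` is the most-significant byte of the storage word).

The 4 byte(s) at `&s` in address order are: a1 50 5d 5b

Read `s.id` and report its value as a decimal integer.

[0]=0xa1 [1]=0x50 [2]=0x5d [3]=0x5b (big-endian) → word 0xa1505d5b
id [28+:4] = (word>>28) & 0xf = 10  ←
slot [22+:6] = (word>>22) & 0x3f = 5
len [0+:22] = (word>>0) & 0x3fffff = 1072475
id signed 4b, MSB=1: 10 - 16 = -6

-6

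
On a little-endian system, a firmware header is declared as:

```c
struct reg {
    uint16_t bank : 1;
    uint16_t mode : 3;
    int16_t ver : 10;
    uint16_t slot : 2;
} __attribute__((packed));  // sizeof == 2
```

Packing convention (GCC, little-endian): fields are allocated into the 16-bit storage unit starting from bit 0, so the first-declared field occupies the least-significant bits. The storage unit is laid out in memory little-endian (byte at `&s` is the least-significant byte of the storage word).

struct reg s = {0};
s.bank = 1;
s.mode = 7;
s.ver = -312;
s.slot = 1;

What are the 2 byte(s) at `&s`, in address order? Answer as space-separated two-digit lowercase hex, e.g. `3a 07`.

8f 6c

bank (1b) val=1 bits=0x1 at bit 0: 0x0001
mode (3b) val=7 bits=0x7 at bit 1: 0x000f
ver (10b) val=-312 bits=0x2c8 at bit 4: 0x2c8f
slot (2b) val=1 bits=0x1 at bit 14: 0x6c8f
word = 0x6c8f → little-endian bytes:
  [0]=0x8f  [1]=0x6c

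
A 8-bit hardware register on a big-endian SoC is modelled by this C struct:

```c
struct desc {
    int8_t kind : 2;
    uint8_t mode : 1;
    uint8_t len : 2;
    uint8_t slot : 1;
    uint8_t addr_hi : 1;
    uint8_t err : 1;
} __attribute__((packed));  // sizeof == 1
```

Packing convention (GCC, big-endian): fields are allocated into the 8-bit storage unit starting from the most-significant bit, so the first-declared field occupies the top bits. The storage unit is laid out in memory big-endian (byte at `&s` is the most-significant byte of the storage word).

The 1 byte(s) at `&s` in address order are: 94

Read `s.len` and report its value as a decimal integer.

[0]=0x94 (big-endian) → word 0x94
kind [6+:2] = (word>>6) & 0x3 = 2
mode [5+:1] = (word>>5) & 0x1 = 0
len [3+:2] = (word>>3) & 0x3 = 2  ←
slot [2+:1] = (word>>2) & 0x1 = 1
addr_hi [1+:1] = (word>>1) & 0x1 = 0
err [0+:1] = (word>>0) & 0x1 = 0

2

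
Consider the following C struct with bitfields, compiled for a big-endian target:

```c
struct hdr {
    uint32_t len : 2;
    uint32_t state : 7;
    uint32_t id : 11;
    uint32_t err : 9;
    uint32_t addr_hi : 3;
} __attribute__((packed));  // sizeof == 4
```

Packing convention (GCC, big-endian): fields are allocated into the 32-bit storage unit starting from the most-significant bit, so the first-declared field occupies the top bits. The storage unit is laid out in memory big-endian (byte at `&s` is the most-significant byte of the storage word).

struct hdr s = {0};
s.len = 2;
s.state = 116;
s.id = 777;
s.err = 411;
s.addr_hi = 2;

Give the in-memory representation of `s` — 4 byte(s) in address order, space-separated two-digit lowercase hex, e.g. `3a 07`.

ba 30 9c da

[30+:2] len=2 & 0x3 = 0x2; word=0x80000000
[23+:7] state=116 & 0x7f = 0x74; word=0xba000000
[12+:11] id=777 & 0x7ff = 0x309; word=0xba309000
[3+:9] err=411 & 0x1ff = 0x19b; word=0xba309cd8
[0+:3] addr_hi=2 & 0x7 = 0x2; word=0xba309cda
word = 0xba309cda → big-endian bytes:
  [0]=0xba  [1]=0x30  [2]=0x9c  [3]=0xda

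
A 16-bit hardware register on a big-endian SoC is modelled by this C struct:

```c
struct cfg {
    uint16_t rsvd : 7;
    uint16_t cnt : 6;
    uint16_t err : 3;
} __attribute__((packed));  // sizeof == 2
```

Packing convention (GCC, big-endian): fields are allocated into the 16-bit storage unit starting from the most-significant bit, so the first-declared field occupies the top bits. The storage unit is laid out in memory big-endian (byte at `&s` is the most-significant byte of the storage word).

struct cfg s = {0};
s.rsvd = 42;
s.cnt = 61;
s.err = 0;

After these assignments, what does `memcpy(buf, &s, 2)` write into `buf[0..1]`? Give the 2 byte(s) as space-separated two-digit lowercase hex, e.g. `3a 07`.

55 e8

[9+:7] rsvd=42 & 0x7f = 0x2a; word=0x5400
[3+:6] cnt=61 & 0x3f = 0x3d; word=0x55e8
[0+:3] err=0 & 0x7 = 0x0; word=0x55e8
word = 0x55e8 → big-endian bytes:
  [0]=0x55  [1]=0xe8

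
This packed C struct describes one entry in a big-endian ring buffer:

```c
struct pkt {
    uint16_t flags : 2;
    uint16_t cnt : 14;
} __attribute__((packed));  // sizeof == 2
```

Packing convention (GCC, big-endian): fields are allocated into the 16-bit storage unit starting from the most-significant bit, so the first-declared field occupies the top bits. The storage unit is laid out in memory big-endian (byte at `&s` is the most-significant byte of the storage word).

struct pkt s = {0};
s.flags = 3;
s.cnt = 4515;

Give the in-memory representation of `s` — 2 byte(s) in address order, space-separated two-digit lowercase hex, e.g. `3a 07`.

flags:2 = 3 → 0x3 << 14 → word 0xc000
cnt:14 = 4515 → 0x11a3 << 0 → word 0xd1a3
word = 0xd1a3 → big-endian bytes:
  [0]=0xd1  [1]=0xa3

d1 a3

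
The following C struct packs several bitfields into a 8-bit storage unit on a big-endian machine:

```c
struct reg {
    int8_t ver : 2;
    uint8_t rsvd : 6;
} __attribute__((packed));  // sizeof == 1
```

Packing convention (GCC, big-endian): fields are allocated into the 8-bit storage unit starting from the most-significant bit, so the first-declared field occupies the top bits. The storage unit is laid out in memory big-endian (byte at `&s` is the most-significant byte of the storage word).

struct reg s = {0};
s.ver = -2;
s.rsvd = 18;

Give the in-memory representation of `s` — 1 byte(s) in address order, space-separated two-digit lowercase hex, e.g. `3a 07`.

ver:2 = -2 → 0x2 << 6 → word 0x80
rsvd:6 = 18 → 0x12 << 0 → word 0x92
word = 0x92 → big-endian bytes:
  [0]=0x92

92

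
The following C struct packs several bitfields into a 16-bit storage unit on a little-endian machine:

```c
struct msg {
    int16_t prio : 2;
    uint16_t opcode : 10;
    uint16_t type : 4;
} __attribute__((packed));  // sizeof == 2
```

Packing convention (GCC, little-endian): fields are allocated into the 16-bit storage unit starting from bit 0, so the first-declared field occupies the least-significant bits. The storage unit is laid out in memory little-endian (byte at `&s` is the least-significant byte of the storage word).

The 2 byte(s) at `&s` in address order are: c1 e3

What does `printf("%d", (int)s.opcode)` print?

[0]=0xc1 [1]=0xe3 (little-endian) → word 0xe3c1
prio:2 @ bit 0 → (0xe3c1>>0)&0x3 = 0x1
opcode:10 @ bit 2 → (0xe3c1>>2)&0x3ff = 0xf0  ←
type:4 @ bit 12 → (0xe3c1>>12)&0xf = 0xe

240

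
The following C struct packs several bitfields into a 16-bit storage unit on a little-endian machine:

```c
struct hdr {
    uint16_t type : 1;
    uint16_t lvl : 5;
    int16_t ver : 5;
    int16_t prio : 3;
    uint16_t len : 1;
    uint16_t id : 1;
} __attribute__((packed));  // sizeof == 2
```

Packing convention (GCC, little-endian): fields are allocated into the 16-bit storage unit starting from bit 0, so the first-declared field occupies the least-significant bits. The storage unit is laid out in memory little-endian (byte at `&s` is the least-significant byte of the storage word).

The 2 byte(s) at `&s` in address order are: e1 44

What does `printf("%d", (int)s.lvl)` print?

[0]=0xe1 [1]=0x44 (little-endian) → word 0x44e1
type [0+:1] = (word>>0) & 0x1 = 1
lvl [1+:5] = (word>>1) & 0x1f = 16  ←
ver [6+:5] = (word>>6) & 0x1f = 19
prio [11+:3] = (word>>11) & 0x7 = 0
len [14+:1] = (word>>14) & 0x1 = 1
id [15+:1] = (word>>15) & 0x1 = 0

16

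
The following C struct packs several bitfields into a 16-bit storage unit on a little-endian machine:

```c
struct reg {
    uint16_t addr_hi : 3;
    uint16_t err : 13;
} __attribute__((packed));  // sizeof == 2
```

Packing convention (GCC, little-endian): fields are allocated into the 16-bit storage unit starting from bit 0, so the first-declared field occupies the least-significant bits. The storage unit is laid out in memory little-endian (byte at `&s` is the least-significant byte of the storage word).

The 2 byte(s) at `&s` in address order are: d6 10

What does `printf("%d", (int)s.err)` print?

538

[0]=0xd6 [1]=0x10 (little-endian) → word 0x10d6
addr_hi:3 @ bit 0 → (0x10d6>>0)&0x7 = 0x6
err:13 @ bit 3 → (0x10d6>>3)&0x1fff = 0x21a  ←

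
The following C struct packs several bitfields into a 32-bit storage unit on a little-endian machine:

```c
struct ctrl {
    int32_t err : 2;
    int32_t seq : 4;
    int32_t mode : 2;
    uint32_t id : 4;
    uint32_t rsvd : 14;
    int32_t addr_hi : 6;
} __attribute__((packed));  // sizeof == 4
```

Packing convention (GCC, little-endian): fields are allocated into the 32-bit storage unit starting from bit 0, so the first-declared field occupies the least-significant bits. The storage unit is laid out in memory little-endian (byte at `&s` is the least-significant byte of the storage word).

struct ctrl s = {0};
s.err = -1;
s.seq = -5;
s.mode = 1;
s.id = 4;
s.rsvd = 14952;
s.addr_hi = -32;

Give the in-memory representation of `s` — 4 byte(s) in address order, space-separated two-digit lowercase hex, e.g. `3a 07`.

6f 84 a6 83

err:2 = -1 → 0x3 << 0 → word 0x00000003
seq:4 = -5 → 0xb << 2 → word 0x0000002f
mode:2 = 1 → 0x1 << 6 → word 0x0000006f
id:4 = 4 → 0x4 << 8 → word 0x0000046f
rsvd:14 = 14952 → 0x3a68 << 12 → word 0x03a6846f
addr_hi:6 = -32 → 0x20 << 26 → word 0x83a6846f
word = 0x83a6846f → little-endian bytes:
  [0]=0x6f  [1]=0x84  [2]=0xa6  [3]=0x83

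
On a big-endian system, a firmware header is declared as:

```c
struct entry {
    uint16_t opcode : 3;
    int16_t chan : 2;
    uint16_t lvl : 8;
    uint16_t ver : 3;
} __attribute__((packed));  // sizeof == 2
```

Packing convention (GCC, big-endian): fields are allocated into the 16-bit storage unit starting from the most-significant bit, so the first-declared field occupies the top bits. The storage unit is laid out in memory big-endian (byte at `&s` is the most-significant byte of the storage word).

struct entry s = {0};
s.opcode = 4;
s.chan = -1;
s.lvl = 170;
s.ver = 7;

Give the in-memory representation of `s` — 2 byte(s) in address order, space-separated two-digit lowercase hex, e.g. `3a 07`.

9d 57

[13+:3] opcode=4 & 0x7 = 0x4; word=0x8000
[11+:2] chan=-1 & 0x3 = 0x3; word=0x9800
[3+:8] lvl=170 & 0xff = 0xaa; word=0x9d50
[0+:3] ver=7 & 0x7 = 0x7; word=0x9d57
word = 0x9d57 → big-endian bytes:
  [0]=0x9d  [1]=0x57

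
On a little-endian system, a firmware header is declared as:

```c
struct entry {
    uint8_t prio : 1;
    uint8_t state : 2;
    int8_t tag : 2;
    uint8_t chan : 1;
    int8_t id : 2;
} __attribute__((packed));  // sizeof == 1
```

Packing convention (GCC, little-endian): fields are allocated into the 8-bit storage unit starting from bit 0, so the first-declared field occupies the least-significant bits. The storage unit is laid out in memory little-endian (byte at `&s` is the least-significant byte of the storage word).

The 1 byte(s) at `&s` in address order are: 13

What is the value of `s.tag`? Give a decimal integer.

[0]=0x13 (little-endian) → word 0x13
prio:1 @ bit 0 → (0x13>>0)&0x1 = 0x1
state:2 @ bit 1 → (0x13>>1)&0x3 = 0x1
tag:2 @ bit 3 → (0x13>>3)&0x3 = 0x2  ←
chan:1 @ bit 5 → (0x13>>5)&0x1 = 0x0
id:2 @ bit 6 → (0x13>>6)&0x3 = 0x0
tag signed 2b, MSB=1: 2 - 4 = -2

-2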